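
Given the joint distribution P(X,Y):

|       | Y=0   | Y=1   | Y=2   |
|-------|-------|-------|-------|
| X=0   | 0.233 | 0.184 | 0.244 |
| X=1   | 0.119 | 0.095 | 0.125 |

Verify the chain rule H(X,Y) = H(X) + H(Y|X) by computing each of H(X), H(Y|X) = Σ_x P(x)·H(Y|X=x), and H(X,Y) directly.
H(X) = 0.9239 bits, H(Y|X) = 1.5748 bits, H(X,Y) = 2.4987 bits

Marginal of X (row sums):
  P(X=0) = 0.233 + 0.184 + 0.244 = 0.661
  P(X=1) = 0.119 + 0.095 + 0.125 = 0.339
H(X) = -[0.661·log₂(0.661) + 0.339·log₂(0.339)]
  = 0.3948 + 0.5291 = 0.9239 bits

H(Y|X) = Σ_x P(x)·H(Y|X=x):
  X=0: P(X=0) = 0.661, P(Y|X=0) = (233/661, 184/661, 244/661) → H(Y|X=0) = 1.5746
  X=1: P(X=1) = 0.339, P(Y|X=1) = (119/339, 95/339, 125/339) → H(Y|X=1) = 1.5752
H(Y|X) = 0.661·1.5746 + 0.339·1.5752 = 1.5748 bits

H(X,Y) = -Σ_{x,y} P(x,y) log₂ P(x,y). Per-cell terms -P(x,y)·log₂P(x,y):
  X=0: 0.4897, 0.4494, 0.4966
  X=1: 0.3654, 0.3226, 0.3750
Sum of the 6 terms: H(X,Y) = 2.4987 bits

Chain rule check:
  H(X) + H(Y|X) = 0.9239 + 1.5748 = 2.4987 bits
  H(X,Y) = 2.4987 bits
✓ Chain rule verified.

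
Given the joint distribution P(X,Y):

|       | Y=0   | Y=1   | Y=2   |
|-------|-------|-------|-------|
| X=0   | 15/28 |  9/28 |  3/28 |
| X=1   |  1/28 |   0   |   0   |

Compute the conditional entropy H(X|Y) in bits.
0.1927 bits

H(X|Y) = H(X,Y) - H(Y)

H(X,Y) = -Σ_{x,y} P(x,y) log₂ P(x,y). Per-cell terms -P(x,y)·log₂P(x,y):
  X=0: 0.482392, 0.526317, 0.345256
  X=1: 0.171691, 0.000000, 0.000000
  (cells with P = 0 contribute 0)
Sum of the 6 terms: H(X,Y) = 1.52566 bits

Marginal of Y (column sums):
  P(Y=0) = 15/28 + 1/28 = 4/7
  P(Y=1) = 9/28 + 0 = 9/28
  P(Y=2) = 3/28 + 0 = 3/28
H(Y) = -[(4/7)·log₂(4/7) + (9/28)·log₂(9/28) + (3/28)·log₂(3/28)]
  = 0.461346 + 0.526317 + 0.345256 = 1.33292 bits

H(X|Y) = H(X,Y) - H(Y) = 1.52566 - 1.33292 = 0.1927 bits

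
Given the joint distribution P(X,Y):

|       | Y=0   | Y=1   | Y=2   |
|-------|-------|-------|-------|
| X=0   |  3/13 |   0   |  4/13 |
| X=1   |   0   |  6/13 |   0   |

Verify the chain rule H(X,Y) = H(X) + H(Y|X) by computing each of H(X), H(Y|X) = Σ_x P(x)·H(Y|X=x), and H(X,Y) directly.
H(X) = 0.9957 bits, H(Y|X) = 0.5305 bits, H(X,Y) = 1.5262 bits

Marginal of X (row sums):
  P(X=0) = 3/13 + 0 + 4/13 = 7/13
  P(X=1) = 0 + 6/13 + 0 = 6/13
H(X) = -[(7/13)·log₂(7/13) + (6/13)·log₂(6/13)]
  = 0.4809 + 0.5148 = 0.9957 bits

H(Y|X) = Σ_x P(x)·H(Y|X=x):
  X=0: P(X=0) = 7/13, P(Y|X=0) = (3/7, 0, 4/7) → H(Y|X=0) = 0.9852
  X=1: P(X=1) = 6/13, P(Y|X=1) = (0, 1, 0) → H(Y|X=1) = 0.0000
H(Y|X) = (7/13)·0.9852 + (6/13)·0.0000 = 0.5305 bits

H(X,Y) = -Σ_{x,y} P(x,y) log₂ P(x,y). Per-cell terms -P(x,y)·log₂P(x,y):
  X=0: 0.4882, 0.0000, 0.5232
  X=1: 0.0000, 0.5148, 0.0000
  (cells with P = 0 contribute 0)
Sum of the 6 terms: H(X,Y) = 1.5262 bits

Chain rule check:
  H(X) + H(Y|X) = 0.9957 + 0.5305 = 1.5262 bits
  H(X,Y) = 1.5262 bits
✓ Chain rule verified.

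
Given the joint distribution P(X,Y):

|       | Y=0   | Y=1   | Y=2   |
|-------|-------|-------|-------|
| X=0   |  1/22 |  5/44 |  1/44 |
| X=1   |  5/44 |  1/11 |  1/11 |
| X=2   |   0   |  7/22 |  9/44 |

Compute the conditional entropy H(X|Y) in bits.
1.2260 bits

H(X|Y) = H(X,Y) - H(Y)

H(X,Y) = -Σ_{x,y} P(x,y) log₂ P(x,y). Per-cell terms -P(x,y)·log₂P(x,y):
  X=0: 0.2027, 0.3565, 0.1241
  X=1: 0.3565, 0.3145, 0.3145
  X=2: 0.0000, 0.5257, 0.4683
  (cells with P = 0 contribute 0)
Sum of the 9 terms: H(X,Y) = 2.6628 bits

Marginal of Y (column sums):
  P(Y=0) = 1/22 + 5/44 + 0 = 7/44
  P(Y=1) = 5/44 + 1/11 + 7/22 = 23/44
  P(Y=2) = 1/44 + 1/11 + 9/44 = 7/22
H(Y) = -[(7/44)·log₂(7/44) + (23/44)·log₂(23/44) + (7/22)·log₂(7/22)]
  = 0.4219 + 0.4892 + 0.5257 = 1.4368 bits

H(X|Y) = H(X,Y) - H(Y) = 2.6628 - 1.4368 = 1.2260 bits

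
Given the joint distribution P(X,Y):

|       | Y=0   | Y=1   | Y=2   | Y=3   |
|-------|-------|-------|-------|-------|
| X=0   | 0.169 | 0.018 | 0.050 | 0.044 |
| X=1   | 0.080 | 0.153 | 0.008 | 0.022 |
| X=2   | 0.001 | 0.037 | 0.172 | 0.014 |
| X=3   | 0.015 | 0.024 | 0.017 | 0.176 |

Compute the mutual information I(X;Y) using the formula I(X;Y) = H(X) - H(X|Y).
0.6872 bits

I(X;Y) = H(X) - H(X|Y)

Marginal of X (row sums):
  P(X=0) = 0.169 + 0.018 + 0.050 + 0.044 = 0.281
  P(X=1) = 0.080 + 0.153 + 0.008 + 0.022 = 0.263
  P(X=2) = 0.001 + 0.037 + 0.172 + 0.014 = 0.224
  P(X=3) = 0.015 + 0.024 + 0.017 + 0.176 = 0.232
H(X) = -[0.281·log₂(0.281) + 0.263·log₂(0.263) + 0.224·log₂(0.224) + 0.232·log₂(0.232)]
  = 0.5146 + 0.5068 + 0.4835 + 0.4890 = 1.9939 bits

Marginal of Y (column sums):
  P(Y=0) = 0.169 + 0.080 + 0.001 + 0.015 = 0.265
  P(Y=1) = 0.018 + 0.153 + 0.037 + 0.024 = 0.232
  P(Y=2) = 0.050 + 0.008 + 0.172 + 0.017 = 0.247
  P(Y=3) = 0.044 + 0.022 + 0.014 + 0.176 = 0.256
H(X|Y) = Σ_y P(y)·H(X|Y=y):
  Y=0: P(Y=0) = 0.265, P(X|Y=0) = (169/265, 16/53, 1/265, 3/53) → H(X|Y=0) = 1.2004
  Y=1: P(Y=1) = 0.232, P(X|Y=1) = (9/116, 153/232, 37/232, 3/29) → H(X|Y=1) = 1.4432
  Y=2: P(Y=2) = 0.247, P(X|Y=2) = (50/247, 8/247, 172/247, 17/247) → H(X|Y=2) = 1.2561
  Y=3: P(Y=3) = 0.256, P(X|Y=3) = (11/64, 11/128, 7/128, 11/16) → H(X|Y=3) = 1.3419
H(X|Y) = 0.265·1.2004 + 0.232·1.4432 + 0.247·1.2561 + 0.256·1.3419 = 1.3067 bits

I(X;Y) = H(X) - H(X|Y) = 1.9939 - 1.3067 = 0.6872 bits

Cross-check via I(X;Y) = H(X) + H(Y) - H(X,Y): computing H(Y) from the column sums and H(X,Y) from the 16 cells in the same way gives H(Y) = 1.9983 bits and H(X,Y) = 3.3050 bits, so
I(X;Y) = 1.9939 + 1.9983 - 3.3050 = 0.6872 bits ✓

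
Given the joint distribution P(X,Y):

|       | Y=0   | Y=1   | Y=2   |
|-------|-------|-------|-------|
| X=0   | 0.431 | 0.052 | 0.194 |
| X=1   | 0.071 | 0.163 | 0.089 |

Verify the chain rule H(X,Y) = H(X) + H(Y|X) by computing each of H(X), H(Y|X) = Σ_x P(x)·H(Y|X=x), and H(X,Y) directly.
H(X) = 0.9076 bits, H(Y|X) = 1.3046 bits, H(X,Y) = 2.2122 bits

Marginal of X (row sums):
  P(X=0) = 0.431 + 0.052 + 0.194 = 0.677
  P(X=1) = 0.071 + 0.163 + 0.089 = 0.323
H(X) = -[0.677·log₂(0.677) + 0.323·log₂(0.323)]
  = 0.3810 + 0.5266 = 0.9076 bits

H(Y|X) = Σ_x P(x)·H(Y|X=x):
  X=0: P(X=0) = 0.677, P(Y|X=0) = (431/677, 52/677, 194/677) → H(Y|X=0) = 1.2158
  X=1: P(X=1) = 0.323, P(Y|X=1) = (71/323, 163/323, 89/323) → H(Y|X=1) = 1.4908
H(Y|X) = 0.677·1.2158 + 0.323·1.4908 = 1.3046 bits

H(X,Y) = -Σ_{x,y} P(x,y) log₂ P(x,y). Per-cell terms -P(x,y)·log₂P(x,y):
  X=0: 0.5233, 0.2218, 0.4590
  X=1: 0.2709, 0.4266, 0.3106
Sum of the 6 terms: H(X,Y) = 2.2122 bits

Chain rule check:
  H(X) + H(Y|X) = 0.9076 + 1.3046 = 2.2122 bits
  H(X,Y) = 2.2122 bits
✓ Chain rule verified.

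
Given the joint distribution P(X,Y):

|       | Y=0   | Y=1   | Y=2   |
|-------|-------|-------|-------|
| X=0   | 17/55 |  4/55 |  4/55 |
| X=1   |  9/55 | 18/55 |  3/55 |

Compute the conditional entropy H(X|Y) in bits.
0.8389 bits

H(X|Y) = H(X,Y) - H(Y)

H(X,Y) = -Σ_{x,y} P(x,y) log₂ P(x,y). Per-cell terms -P(x,y)·log₂P(x,y):
  X=0: 0.5236, 0.2750, 0.2750
  X=1: 0.4273, 0.5274, 0.2289
Sum of the 6 terms: H(X,Y) = 2.2572 bits

Marginal of Y (column sums):
  P(Y=0) = 17/55 + 9/55 = 26/55
  P(Y=1) = 4/55 + 18/55 = 2/5
  P(Y=2) = 4/55 + 3/55 = 7/55
H(Y) = -[(26/55)·log₂(26/55) + (2/5)·log₂(2/5) + (7/55)·log₂(7/55)]
  = 0.5110 + 0.5288 + 0.3785 = 1.4183 bits

H(X|Y) = H(X,Y) - H(Y) = 2.2572 - 1.4183 = 0.8389 bits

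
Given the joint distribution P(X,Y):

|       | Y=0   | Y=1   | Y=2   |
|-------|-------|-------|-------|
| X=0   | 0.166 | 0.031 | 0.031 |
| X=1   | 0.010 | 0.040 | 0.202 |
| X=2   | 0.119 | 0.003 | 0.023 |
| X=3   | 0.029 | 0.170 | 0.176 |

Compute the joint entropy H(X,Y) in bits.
2.9987 bits

H(X,Y) = -Σ_{x,y} P(x,y) log₂ P(x,y). Per-cell terms -P(x,y)·log₂P(x,y):
  X=0: 0.4301, 0.1554, 0.1554
  X=1: 0.0664, 0.1858, 0.4661
  X=2: 0.3654, 0.0251, 0.1252
  X=3: 0.1481, 0.4346, 0.4411
Sum of the 12 terms: H(X,Y) = 2.9987 bits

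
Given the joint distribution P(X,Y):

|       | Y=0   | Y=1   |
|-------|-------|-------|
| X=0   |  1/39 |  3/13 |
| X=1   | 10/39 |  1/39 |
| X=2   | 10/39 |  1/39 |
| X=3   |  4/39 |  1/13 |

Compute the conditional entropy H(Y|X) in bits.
0.5450 bits

H(Y|X) = H(X,Y) - H(X)

H(X,Y) = -Σ_{x,y} P(x,y) log₂ P(x,y). Per-cell terms -P(x,y)·log₂P(x,y):
  X=0: 0.1355, 0.4882
  X=1: 0.5035, 0.1355
  X=2: 0.5035, 0.1355
  X=3: 0.3370, 0.2846
Sum of the 8 terms: H(X,Y) = 2.5233 bits

Marginal of X (row sums):
  P(X=0) = 1/39 + 3/13 = 10/39
  P(X=1) = 10/39 + 1/39 = 11/39
  P(X=2) = 10/39 + 1/39 = 11/39
  P(X=3) = 4/39 + 1/13 = 7/39
H(X) = -[(10/39)·log₂(10/39) + (11/39)·log₂(11/39) + (11/39)·log₂(11/39) + (7/39)·log₂(7/39)]
  = 0.5035 + 0.5150 + 0.5150 + 0.4448 = 1.9783 bits

H(Y|X) = H(X,Y) - H(X) = 2.5233 - 1.9783 = 0.5450 bits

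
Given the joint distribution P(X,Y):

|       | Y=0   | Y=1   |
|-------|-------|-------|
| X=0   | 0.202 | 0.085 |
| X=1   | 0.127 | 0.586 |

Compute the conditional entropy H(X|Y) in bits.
0.6844 bits

H(X|Y) = H(X,Y) - H(Y)

H(X,Y) = -Σ_{x,y} P(x,y) log₂ P(x,y). Per-cell terms -P(x,y)·log₂P(x,y):
  X=0: 0.4661, 0.3023
  X=1: 0.3781, 0.4518
Sum of the 4 terms: H(X,Y) = 1.5983 bits

Marginal of Y (column sums):
  P(Y=0) = 0.202 + 0.127 = 0.329
  P(Y=1) = 0.085 + 0.586 = 0.671
H(Y) = -[0.329·log₂(0.329) + 0.671·log₂(0.671)]
  = 0.5277 + 0.3862 = 0.9139 bits

H(X|Y) = H(X,Y) - H(Y) = 1.5983 - 0.9139 = 0.6844 bits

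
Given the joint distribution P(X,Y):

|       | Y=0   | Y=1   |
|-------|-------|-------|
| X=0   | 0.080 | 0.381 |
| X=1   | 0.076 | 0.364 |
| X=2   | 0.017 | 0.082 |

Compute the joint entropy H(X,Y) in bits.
2.0310 bits

H(X,Y) = -Σ_{x,y} P(x,y) log₂ P(x,y). Per-cell terms -P(x,y)·log₂P(x,y):
  X=0: 0.2915, 0.5304
  X=1: 0.2826, 0.5307
  X=2: 0.0999, 0.2959
Sum of the 6 terms: H(X,Y) = 2.0310 bits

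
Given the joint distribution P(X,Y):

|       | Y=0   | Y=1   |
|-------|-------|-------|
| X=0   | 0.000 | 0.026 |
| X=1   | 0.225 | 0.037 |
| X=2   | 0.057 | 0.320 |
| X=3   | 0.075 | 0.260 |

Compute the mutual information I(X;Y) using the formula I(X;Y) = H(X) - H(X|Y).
0.2982 bits

I(X;Y) = H(X) - H(X|Y)

Marginal of X (row sums):
  P(X=0) = 0.000 + 0.026 = 0.026
  P(X=1) = 0.225 + 0.037 = 0.262
  P(X=2) = 0.057 + 0.320 = 0.377
  P(X=3) = 0.075 + 0.260 = 0.335
H(X) = -[0.026·log₂(0.026) + 0.262·log₂(0.262) + 0.377·log₂(0.377) + 0.335·log₂(0.335)]
  = 0.13690 + 0.50628 + 0.53058 + 0.52855 = 1.7023 bits

Marginal of Y (column sums):
  P(Y=0) = 0.000 + 0.225 + 0.057 + 0.075 = 0.357
  P(Y=1) = 0.026 + 0.037 + 0.320 + 0.260 = 0.643
H(X|Y) = Σ_y P(y)·H(X|Y=y):
  Y=0: P(Y=0) = 0.357, P(X|Y=0) = (0, 75/119, 19/119, 25/119) → H(X|Y=0) = 1.31525
  Y=1: P(Y=1) = 0.643, P(X|Y=1) = (26/643, 37/643, 320/643, 260/643) → H(X|Y=1) = 1.45341
H(X|Y) = 0.357·1.31525 + 0.643·1.45341 = 1.4041 bits

I(X;Y) = H(X) - H(X|Y) = 1.7023 - 1.4041 = 0.2982 bits

Cross-check via I(X;Y) = H(X) + H(Y) - H(X,Y): computing H(Y) from the column sums and H(X,Y) from the 8 cells in the same way gives H(Y) = 0.9402 bits and H(X,Y) = 2.3443 bits, so
I(X;Y) = 1.7023 + 0.9402 - 2.3443 = 0.2982 bits ✓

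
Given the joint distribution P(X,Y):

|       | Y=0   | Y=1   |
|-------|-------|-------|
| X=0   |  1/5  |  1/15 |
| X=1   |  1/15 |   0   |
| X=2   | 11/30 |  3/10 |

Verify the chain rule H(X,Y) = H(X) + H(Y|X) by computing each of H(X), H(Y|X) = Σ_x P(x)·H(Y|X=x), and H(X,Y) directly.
H(X) = 1.1589 bits, H(Y|X) = 0.8782 bits, H(X,Y) = 2.0371 bits

Marginal of X (row sums):
  P(X=0) = 1/5 + 1/15 = 4/15
  P(X=1) = 1/15 + 0 = 1/15
  P(X=2) = 11/30 + 3/10 = 2/3
H(X) = -[(4/15)·log₂(4/15) + (1/15)·log₂(1/15) + (2/3)·log₂(2/3)]
  = 0.50850 + 0.26046 + 0.38998 = 1.1589 bits

H(Y|X) = Σ_x P(x)·H(Y|X=x):
  X=0: P(X=0) = 4/15, P(Y|X=0) = (3/4, 1/4) → H(Y|X=0) = 0.81128
  X=1: P(X=1) = 1/15, P(Y|X=1) = (1, 0) → H(Y|X=1) = 0.00000
  X=2: P(X=2) = 2/3, P(Y|X=2) = (11/20, 9/20) → H(Y|X=2) = 0.99277
H(Y|X) = (4/15)·0.81128 + (1/15)·0.00000 + (2/3)·0.99277 = 0.8782 bits

H(X,Y) = -Σ_{x,y} P(x,y) log₂ P(x,y). Per-cell terms -P(x,y)·log₂P(x,y):
  X=0: 0.46439, 0.26046
  X=1: 0.26046, 0.00000
  X=2: 0.53073, 0.52109
  (cells with P = 0 contribute 0)
Sum of the 6 terms: H(X,Y) = 2.0371 bits

Chain rule check:
  H(X) + H(Y|X) = 1.1589 + 0.8782 = 2.0371 bits
  H(X,Y) = 2.0371 bits
✓ Chain rule verified.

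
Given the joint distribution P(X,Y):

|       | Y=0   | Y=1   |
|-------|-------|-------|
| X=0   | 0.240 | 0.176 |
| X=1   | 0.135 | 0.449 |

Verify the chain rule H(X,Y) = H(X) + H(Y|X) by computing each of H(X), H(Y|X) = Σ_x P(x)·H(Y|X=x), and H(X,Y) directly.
H(X) = 0.9795 bits, H(Y|X) = 0.8644 bits, H(X,Y) = 1.8440 bits

Marginal of X (row sums):
  P(X=0) = 0.240 + 0.176 = 0.416
  P(X=1) = 0.135 + 0.449 = 0.584
H(X) = -[0.416·log₂(0.416) + 0.584·log₂(0.584)]
  = 0.526383 + 0.453160 = 0.9795 bits

H(Y|X) = Σ_x P(x)·H(Y|X=x):
  X=0: P(X=0) = 0.416, P(Y|X=0) = (15/26, 11/26) → H(Y|X=0) = 0.982859
  X=1: P(X=1) = 0.584, P(Y|X=1) = (135/584, 449/584) → H(Y|X=1) = 0.780036
H(Y|X) = 0.416·0.982859 + 0.584·0.780036 = 0.8644 bits

H(X,Y) = -Σ_{x,y} P(x,y) log₂ P(x,y). Per-cell terms -P(x,y)·log₂P(x,y):
  X=0: 0.494134, 0.441118
  X=1: 0.390011, 0.518690
Sum of the 4 terms: H(X,Y) = 1.8440 bits

Chain rule check:
  H(X) + H(Y|X) = 0.9795 + 0.8644 = 1.8439 bits
  H(X,Y) = 1.8440 bits
✓ Chain rule verified (Δ = 0.0001 is 4-dp rounding noise: each of the three values was rounded independently).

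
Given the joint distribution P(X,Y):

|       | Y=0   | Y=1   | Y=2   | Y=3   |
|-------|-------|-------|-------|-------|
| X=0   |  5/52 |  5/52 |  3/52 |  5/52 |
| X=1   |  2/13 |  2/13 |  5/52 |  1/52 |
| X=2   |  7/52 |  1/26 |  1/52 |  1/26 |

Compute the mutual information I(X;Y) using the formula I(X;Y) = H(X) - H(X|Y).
0.1060 bits

I(X;Y) = H(X) - H(X|Y)

Marginal of X (row sums):
  P(X=0) = 5/52 + 5/52 + 3/52 + 5/52 = 9/26
  P(X=1) = 2/13 + 2/13 + 5/52 + 1/52 = 11/26
  P(X=2) = 7/52 + 1/26 + 1/52 + 1/26 = 3/13
H(X) = -[(9/26)·log₂(9/26) + (11/26)·log₂(11/26) + (3/13)·log₂(3/13)]
  = 0.52979 + 0.52504 + 0.48819 = 1.5430 bits

Marginal of Y (column sums):
  P(Y=0) = 5/52 + 2/13 + 7/52 = 5/13
  P(Y=1) = 5/52 + 2/13 + 1/26 = 15/52
  P(Y=2) = 3/52 + 5/52 + 1/52 = 9/52
  P(Y=3) = 5/52 + 1/52 + 1/26 = 2/13
H(X|Y) = Σ_y P(y)·H(X|Y=y):
  Y=0: P(Y=0) = 5/13, P(X|Y=0) = (1/4, 2/5, 7/20) → H(X|Y=0) = 1.55887
  Y=1: P(Y=1) = 15/52, P(X|Y=1) = (1/3, 8/15, 2/15) → H(X|Y=1) = 1.39958
  Y=2: P(Y=2) = 9/52, P(X|Y=2) = (1/3, 5/9, 1/9) → H(X|Y=2) = 1.35164
  Y=3: P(Y=3) = 2/13, P(X|Y=3) = (5/8, 1/8, 1/4) → H(X|Y=3) = 1.29879
H(X|Y) = (5/13)·1.55887 + (15/52)·1.39958 + (9/52)·1.35164 + (2/13)·1.29879 = 1.4370 bits

I(X;Y) = H(X) - H(X|Y) = 1.5430 - 1.4370 = 0.1060 bits

Cross-check via I(X;Y) = H(X) + H(Y) - H(X,Y): computing H(Y) from the column sums and H(X,Y) from the 12 cells in the same way gives H(Y) = 1.9010 bits and H(X,Y) = 3.3380 bits, so
I(X;Y) = 1.5430 + 1.9010 - 3.3380 = 0.1060 bits ✓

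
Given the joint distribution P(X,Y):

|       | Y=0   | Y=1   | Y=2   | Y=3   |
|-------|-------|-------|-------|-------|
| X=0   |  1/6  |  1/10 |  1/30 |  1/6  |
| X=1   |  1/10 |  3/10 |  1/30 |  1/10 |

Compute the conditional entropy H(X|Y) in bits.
0.9002 bits

H(X|Y) = H(X,Y) - H(Y)

H(X,Y) = -Σ_{x,y} P(x,y) log₂ P(x,y). Per-cell terms -P(x,y)·log₂P(x,y):
  X=0: 0.43083, 0.33219, 0.16356, 0.43083
  X=1: 0.33219, 0.52109, 0.16356, 0.33219
Sum of the 8 terms: H(X,Y) = 2.7064 bits

Marginal of Y (column sums):
  P(Y=0) = 1/6 + 1/10 = 4/15
  P(Y=1) = 1/10 + 3/10 = 2/5
  P(Y=2) = 1/30 + 1/30 = 1/15
  P(Y=3) = 1/6 + 1/10 = 4/15
H(Y) = -[(4/15)·log₂(4/15) + (2/5)·log₂(2/5) + (1/15)·log₂(1/15) + (4/15)·log₂(4/15)]
  = 0.50850 + 0.52877 + 0.26046 + 0.50850 = 1.8062 bits

H(X|Y) = H(X,Y) - H(Y) = 2.7064 - 1.8062 = 0.9002 bits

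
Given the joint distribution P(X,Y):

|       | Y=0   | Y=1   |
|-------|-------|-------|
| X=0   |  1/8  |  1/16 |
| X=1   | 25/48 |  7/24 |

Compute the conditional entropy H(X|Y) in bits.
0.6959 bits

H(X|Y) = H(X,Y) - H(Y)

H(X,Y) = -Σ_{x,y} P(x,y) log₂ P(x,y). Per-cell terms -P(x,y)·log₂P(x,y):
  X=0: 0.37500, 0.25000
  X=1: 0.49016, 0.51847
Sum of the 4 terms: H(X,Y) = 1.6336 bits

Marginal of Y (column sums):
  P(Y=0) = 1/8 + 25/48 = 31/48
  P(Y=1) = 1/16 + 7/24 = 17/48
H(Y) = -[(31/48)·log₂(31/48) + (17/48)·log₂(17/48)]
  = 0.40737 + 0.53036 = 0.9377 bits

H(X|Y) = H(X,Y) - H(Y) = 1.6336 - 0.9377 = 0.6959 bits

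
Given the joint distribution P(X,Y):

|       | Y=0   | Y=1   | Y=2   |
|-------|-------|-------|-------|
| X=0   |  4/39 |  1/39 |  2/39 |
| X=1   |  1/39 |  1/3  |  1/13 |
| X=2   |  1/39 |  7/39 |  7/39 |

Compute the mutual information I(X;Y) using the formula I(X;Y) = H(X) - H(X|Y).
0.2509 bits

I(X;Y) = H(X) - H(X|Y)

Marginal of X (row sums):
  P(X=0) = 4/39 + 1/39 + 2/39 = 7/39
  P(X=1) = 1/39 + 1/3 + 1/13 = 17/39
  P(X=2) = 1/39 + 7/39 + 7/39 = 5/13
H(X) = -[(7/39)·log₂(7/39) + (17/39)·log₂(17/39) + (5/13)·log₂(5/13)]
  = 0.444778 + 0.522179 + 0.530197 = 1.49715 bits

Marginal of Y (column sums):
  P(Y=0) = 4/39 + 1/39 + 1/39 = 2/13
  P(Y=1) = 1/39 + 1/3 + 7/39 = 7/13
  P(Y=2) = 2/39 + 1/13 + 7/39 = 4/13
H(X|Y) = Σ_y P(y)·H(X|Y=y):
  Y=0: P(Y=0) = 2/13, P(X|Y=0) = (2/3, 1/6, 1/6) → H(X|Y=0) = 1.251629
  Y=1: P(Y=1) = 7/13, P(X|Y=1) = (1/21, 13/21, 1/3) → H(X|Y=1) = 1.165784
  Y=2: P(Y=2) = 4/13, P(X|Y=2) = (1/6, 1/4, 7/12) → H(X|Y=2) = 1.384432
H(X|Y) = (2/13)·1.251629 + (7/13)·1.165784 + (4/13)·1.384432 = 1.24627 bits

I(X;Y) = H(X) - H(X|Y) = 1.49715 - 1.24627 = 0.2509 bits

Cross-check via I(X;Y) = H(X) + H(Y) - H(X,Y): computing H(Y) from the column sums and H(X,Y) from the 9 cells in the same way gives H(Y) = 1.41956 bits and H(X,Y) = 2.66582 bits, so
I(X;Y) = 1.49715 + 1.41956 - 2.66582 = 0.2509 bits ✓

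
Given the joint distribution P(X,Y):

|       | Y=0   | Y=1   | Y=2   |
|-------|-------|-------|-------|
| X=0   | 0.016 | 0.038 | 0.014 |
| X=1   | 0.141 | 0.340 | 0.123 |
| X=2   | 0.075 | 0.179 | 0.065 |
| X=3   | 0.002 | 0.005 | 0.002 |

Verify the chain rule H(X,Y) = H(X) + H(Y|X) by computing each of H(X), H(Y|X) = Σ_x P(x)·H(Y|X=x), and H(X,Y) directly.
H(X) = 1.2901 bits, H(Y|X) = 1.4254 bits, H(X,Y) = 2.7154 bits

Marginal of X (row sums):
  P(X=0) = 0.016 + 0.038 + 0.014 = 0.068
  P(X=1) = 0.141 + 0.340 + 0.123 = 0.604
  P(X=2) = 0.075 + 0.179 + 0.065 = 0.319
  P(X=3) = 0.002 + 0.005 + 0.002 = 0.009
H(X) = -[0.068·log₂(0.068) + 0.604·log₂(0.604) + 0.319·log₂(0.319) + 0.009·log₂(0.009)]
  = 0.26373 + 0.43934 + 0.52583 + 0.06116 = 1.2901 bits

H(Y|X) = Σ_x P(x)·H(Y|X=x):
  X=0: P(X=0) = 0.068, P(Y|X=0) = (4/17, 19/34, 7/34) → H(Y|X=0) = 1.42975
  X=1: P(X=1) = 0.604, P(Y|X=1) = (141/604, 85/151, 123/604) → H(Y|X=1) = 1.42417
  X=2: P(X=2) = 0.319, P(Y|X=2) = (75/319, 179/319, 65/319) → H(Y|X=2) = 1.42645
  X=3: P(X=3) = 0.009, P(Y|X=3) = (2/9, 5/9, 2/9) → H(Y|X=3) = 1.43552
H(Y|X) = 0.068·1.42975 + 0.604·1.42417 + 0.319·1.42645 + 0.009·1.43552 = 1.4254 bits

H(X,Y) = -Σ_{x,y} P(x,y) log₂ P(x,y). Per-cell terms -P(x,y)·log₂P(x,y):
  X=0: 0.09545, 0.17928, 0.08622
  X=1: 0.39850, 0.52917, 0.37186
  X=2: 0.28027, 0.44427, 0.25632
  X=3: 0.01793, 0.03822, 0.01793
Sum of the 12 terms: H(X,Y) = 2.7154 bits

Chain rule check:
  H(X) + H(Y|X) = 1.2901 + 1.4254 = 2.7155 bits
  H(X,Y) = 2.7154 bits
✓ Chain rule verified (Δ = 0.0001 is 4-dp rounding noise: each of the three values was rounded independently).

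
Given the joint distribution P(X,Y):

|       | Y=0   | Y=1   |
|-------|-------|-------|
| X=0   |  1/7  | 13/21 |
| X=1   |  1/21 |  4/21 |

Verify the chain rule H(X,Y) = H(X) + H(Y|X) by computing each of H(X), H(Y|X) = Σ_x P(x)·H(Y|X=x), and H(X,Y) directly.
H(X) = 0.7919 bits, H(Y|X) = 0.7023 bits, H(X,Y) = 1.4942 bits

Marginal of X (row sums):
  P(X=0) = 1/7 + 13/21 = 16/21
  P(X=1) = 1/21 + 4/21 = 5/21
H(X) = -[(16/21)·log₂(16/21) + (5/21)·log₂(5/21)]
  = 0.29891 + 0.49295 = 0.7919 bits

H(Y|X) = Σ_x P(x)·H(Y|X=x):
  X=0: P(X=0) = 16/21, P(Y|X=0) = (3/16, 13/16) → H(Y|X=0) = 0.69621
  X=1: P(X=1) = 5/21, P(Y|X=1) = (1/5, 4/5) → H(Y|X=1) = 0.72193
H(Y|X) = (16/21)·0.69621 + (5/21)·0.72193 = 0.7023 bits

H(X,Y) = -Σ_{x,y} P(x,y) log₂ P(x,y). Per-cell terms -P(x,y)·log₂P(x,y):
  X=0: 0.40105, 0.42831
  X=1: 0.20916, 0.45568
Sum of the 4 terms: H(X,Y) = 1.4942 bits

Chain rule check:
  H(X) + H(Y|X) = 0.7919 + 0.7023 = 1.4942 bits
  H(X,Y) = 1.4942 bits
✓ Chain rule verified.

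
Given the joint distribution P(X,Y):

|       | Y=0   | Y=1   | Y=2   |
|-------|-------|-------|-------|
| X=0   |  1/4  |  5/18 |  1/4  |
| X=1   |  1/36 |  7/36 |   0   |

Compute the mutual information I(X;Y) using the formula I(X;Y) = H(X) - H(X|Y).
0.1724 bits

I(X;Y) = H(X) - H(X|Y)

Marginal of X (row sums):
  P(X=0) = 1/4 + 5/18 + 1/4 = 7/9
  P(X=1) = 1/36 + 7/36 + 0 = 2/9
H(X) = -[(7/9)·log₂(7/9) + (2/9)·log₂(2/9)]
  = 0.2820 + 0.4822 = 0.7642 bits

Marginal of Y (column sums):
  P(Y=0) = 1/4 + 1/36 = 5/18
  P(Y=1) = 5/18 + 7/36 = 17/36
  P(Y=2) = 1/4 + 0 = 1/4
H(X|Y) = Σ_y P(y)·H(X|Y=y):
  Y=0: P(Y=0) = 5/18, P(X|Y=0) = (9/10, 1/10) → H(X|Y=0) = 0.4690
  Y=1: P(Y=1) = 17/36, P(X|Y=1) = (10/17, 7/17) → H(X|Y=1) = 0.9774
  Y=2: P(Y=2) = 1/4, P(X|Y=2) = (1, 0) → H(X|Y=2) = 0.0000
H(X|Y) = (5/18)·0.4690 + (17/36)·0.9774 + (1/4)·0.0000 = 0.5918 bits

I(X;Y) = H(X) - H(X|Y) = 0.7642 - 0.5918 = 0.1724 bits

Cross-check via I(X;Y) = H(X) + H(Y) - H(X,Y): computing H(Y) from the column sums and H(X,Y) from the 6 cells in the same way gives H(Y) = 1.5245 bits and H(X,Y) = 2.1163 bits, so
I(X;Y) = 0.7642 + 1.5245 - 2.1163 = 0.1724 bits ✓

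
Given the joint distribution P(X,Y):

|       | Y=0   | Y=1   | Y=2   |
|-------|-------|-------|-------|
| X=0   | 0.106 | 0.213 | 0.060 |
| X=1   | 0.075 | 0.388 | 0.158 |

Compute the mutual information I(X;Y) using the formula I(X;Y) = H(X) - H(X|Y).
0.0314 bits

I(X;Y) = H(X) - H(X|Y)

Marginal of X (row sums):
  P(X=0) = 0.106 + 0.213 + 0.060 = 0.379
  P(X=1) = 0.075 + 0.388 + 0.158 = 0.621
H(X) = -[0.379·log₂(0.379) + 0.621·log₂(0.621)]
  = 0.5305 + 0.4268 = 0.9573 bits

Marginal of Y (column sums):
  P(Y=0) = 0.106 + 0.075 = 0.181
  P(Y=1) = 0.213 + 0.388 = 0.601
  P(Y=2) = 0.060 + 0.158 = 0.218
H(X|Y) = Σ_y P(y)·H(X|Y=y):
  Y=0: P(Y=0) = 0.181, P(X|Y=0) = (106/181, 75/181) → H(X|Y=0) = 0.9787
  Y=1: P(Y=1) = 0.601, P(X|Y=1) = (213/601, 388/601) → H(X|Y=1) = 0.9379
  Y=2: P(Y=2) = 0.218, P(X|Y=2) = (30/109, 79/109) → H(X|Y=2) = 0.8489
H(X|Y) = 0.181·0.9787 + 0.601·0.9379 + 0.218·0.8489 = 0.9259 bits

I(X;Y) = H(X) - H(X|Y) = 0.9573 - 0.9259 = 0.0314 bits

Cross-check via I(X;Y) = H(X) + H(Y) - H(X,Y): computing H(Y) from the column sums and H(X,Y) from the 6 cells in the same way gives H(Y) = 1.3669 bits and H(X,Y) = 2.2928 bits, so
I(X;Y) = 0.9573 + 1.3669 - 2.2928 = 0.0314 bits ✓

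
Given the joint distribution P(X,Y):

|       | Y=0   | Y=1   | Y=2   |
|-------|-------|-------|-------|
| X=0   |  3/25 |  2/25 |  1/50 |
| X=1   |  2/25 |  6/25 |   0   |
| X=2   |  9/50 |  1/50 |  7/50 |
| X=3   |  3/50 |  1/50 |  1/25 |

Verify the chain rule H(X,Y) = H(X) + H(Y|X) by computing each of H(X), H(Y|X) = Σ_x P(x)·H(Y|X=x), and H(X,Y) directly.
H(X) = 1.9028 bits, H(Y|X) = 1.1517 bits, H(X,Y) = 3.0546 bits

Marginal of X (row sums):
  P(X=0) = 3/25 + 2/25 + 1/50 = 11/50
  P(X=1) = 2/25 + 6/25 + 0 = 8/25
  P(X=2) = 9/50 + 1/50 + 7/50 = 17/50
  P(X=3) = 3/50 + 1/50 + 1/25 = 3/25
H(X) = -[(11/50)·log₂(11/50) + (8/25)·log₂(8/25) + (17/50)·log₂(17/50) + (3/25)·log₂(3/25)]
  = 0.48057 + 0.52603 + 0.52917 + 0.36707 = 1.9028 bits

H(Y|X) = Σ_x P(x)·H(Y|X=x):
  X=0: P(X=0) = 11/50, P(Y|X=0) = (6/11, 4/11, 1/11) → H(Y|X=0) = 1.32218
  X=1: P(X=1) = 8/25, P(Y|X=1) = (1/4, 3/4, 0) → H(Y|X=1) = 0.81128
  X=2: P(X=2) = 17/50, P(Y|X=2) = (9/17, 1/17, 7/17) → H(Y|X=2) = 1.25330
  X=3: P(X=3) = 3/25, P(Y|X=3) = (1/2, 1/6, 1/3) → H(Y|X=3) = 1.45915
H(Y|X) = (11/50)·1.32218 + (8/25)·0.81128 + (17/50)·1.25330 + (3/25)·1.45915 = 1.1517 bits

H(X,Y) = -Σ_{x,y} P(x,y) log₂ P(x,y). Per-cell terms -P(x,y)·log₂P(x,y):
  X=0: 0.36707, 0.29151, 0.11288
  X=1: 0.29151, 0.49413, 0.00000
  X=2: 0.44531, 0.11288, 0.39711
  X=3: 0.24353, 0.11288, 0.18575
  (cells with P = 0 contribute 0)
Sum of the 12 terms: H(X,Y) = 3.0546 bits

Chain rule check:
  H(X) + H(Y|X) = 1.9028 + 1.1517 = 3.0545 bits
  H(X,Y) = 3.0546 bits
✓ Chain rule verified (Δ = 0.0001 is 4-dp rounding noise: each of the three values was rounded independently).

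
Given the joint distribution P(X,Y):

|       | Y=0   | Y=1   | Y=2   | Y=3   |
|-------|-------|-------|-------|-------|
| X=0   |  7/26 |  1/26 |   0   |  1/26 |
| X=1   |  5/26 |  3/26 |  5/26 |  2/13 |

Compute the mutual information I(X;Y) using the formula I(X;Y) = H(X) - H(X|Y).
0.2147 bits

I(X;Y) = H(X) - H(X|Y)

Marginal of X (row sums):
  P(X=0) = 7/26 + 1/26 + 0 + 1/26 = 9/26
  P(X=1) = 5/26 + 3/26 + 5/26 + 2/13 = 17/26
H(X) = -[(9/26)·log₂(9/26) + (17/26)·log₂(17/26)]
  = 0.5298 + 0.4008 = 0.9306 bits

Marginal of Y (column sums):
  P(Y=0) = 7/26 + 5/26 = 6/13
  P(Y=1) = 1/26 + 3/26 = 2/13
  P(Y=2) = 0 + 5/26 = 5/26
  P(Y=3) = 1/26 + 2/13 = 5/26
H(X|Y) = Σ_y P(y)·H(X|Y=y):
  Y=0: P(Y=0) = 6/13, P(X|Y=0) = (7/12, 5/12) → H(X|Y=0) = 0.9799
  Y=1: P(Y=1) = 2/13, P(X|Y=1) = (1/4, 3/4) → H(X|Y=1) = 0.8113
  Y=2: P(Y=2) = 5/26, P(X|Y=2) = (0, 1) → H(X|Y=2) = 0.0000
  Y=3: P(Y=3) = 5/26, P(X|Y=3) = (1/5, 4/5) → H(X|Y=3) = 0.7219
H(X|Y) = (6/13)·0.9799 + (2/13)·0.8113 + (5/26)·0.0000 + (5/26)·0.7219 = 0.7159 bits

I(X;Y) = H(X) - H(X|Y) = 0.9306 - 0.7159 = 0.2147 bits

Cross-check via I(X;Y) = H(X) + H(Y) - H(X,Y): computing H(Y) from the column sums and H(X,Y) from the 8 cells in the same way gives H(Y) = 1.8451 bits and H(X,Y) = 2.5610 bits, so
I(X;Y) = 0.9306 + 1.8451 - 2.5610 = 0.2147 bits ✓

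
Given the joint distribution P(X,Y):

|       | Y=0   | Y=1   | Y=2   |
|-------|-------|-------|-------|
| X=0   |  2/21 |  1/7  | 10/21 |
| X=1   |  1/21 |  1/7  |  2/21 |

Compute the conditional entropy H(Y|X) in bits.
1.3040 bits

H(Y|X) = H(X,Y) - H(X)

H(X,Y) = -Σ_{x,y} P(x,y) log₂ P(x,y). Per-cell terms -P(x,y)·log₂P(x,y):
  X=0: 0.32308, 0.40105, 0.50971
  X=1: 0.20916, 0.40105, 0.32308
Sum of the 6 terms: H(X,Y) = 2.1671 bits

Marginal of X (row sums):
  P(X=0) = 2/21 + 1/7 + 10/21 = 5/7
  P(X=1) = 1/21 + 1/7 + 2/21 = 2/7
H(X) = -[(5/7)·log₂(5/7) + (2/7)·log₂(2/7)]
  = 0.34673 + 0.51639 = 0.8631 bits

H(Y|X) = H(X,Y) - H(X) = 2.1671 - 0.8631 = 1.3040 bits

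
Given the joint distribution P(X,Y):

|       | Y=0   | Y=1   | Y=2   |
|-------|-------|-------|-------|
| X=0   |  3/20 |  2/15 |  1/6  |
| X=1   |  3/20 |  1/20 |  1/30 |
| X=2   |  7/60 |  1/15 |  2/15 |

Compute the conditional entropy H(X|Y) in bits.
1.4742 bits

H(X|Y) = H(X,Y) - H(Y)

H(X,Y) = -Σ_{x,y} P(x,y) log₂ P(x,y). Per-cell terms -P(x,y)·log₂P(x,y):
  X=0: 0.4105, 0.3876, 0.4308
  X=1: 0.4105, 0.2161, 0.1636
  X=2: 0.3616, 0.2605, 0.3876
Sum of the 9 terms: H(X,Y) = 3.0288 bits

Marginal of Y (column sums):
  P(Y=0) = 3/20 + 3/20 + 7/60 = 5/12
  P(Y=1) = 2/15 + 1/20 + 1/15 = 1/4
  P(Y=2) = 1/6 + 1/30 + 2/15 = 1/3
H(Y) = -[(5/12)·log₂(5/12) + (1/4)·log₂(1/4) + (1/3)·log₂(1/3)]
  = 0.5263 + 0.5000 + 0.5283 = 1.5546 bits

H(X|Y) = H(X,Y) - H(Y) = 3.0288 - 1.5546 = 1.4742 bits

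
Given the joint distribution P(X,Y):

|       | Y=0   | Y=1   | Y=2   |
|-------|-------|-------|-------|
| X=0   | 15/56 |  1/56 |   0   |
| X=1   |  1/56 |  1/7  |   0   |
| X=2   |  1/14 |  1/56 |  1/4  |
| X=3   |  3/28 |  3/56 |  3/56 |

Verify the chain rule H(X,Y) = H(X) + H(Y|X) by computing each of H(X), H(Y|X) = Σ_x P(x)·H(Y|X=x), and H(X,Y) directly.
H(X) = 1.9456 bits, H(Y|X) = 0.8452 bits, H(X,Y) = 2.7908 bits

Marginal of X (row sums):
  P(X=0) = 15/56 + 1/56 + 0 = 2/7
  P(X=1) = 1/56 + 1/7 + 0 = 9/56
  P(X=2) = 1/14 + 1/56 + 1/4 = 19/56
  P(X=3) = 3/28 + 3/56 + 3/56 = 3/14
H(X) = -[(2/7)·log₂(2/7) + (9/56)·log₂(9/56) + (19/56)·log₂(19/56) + (3/14)·log₂(3/14)]
  = 0.51639 + 0.42387 + 0.52909 + 0.47623 = 1.9456 bits

H(Y|X) = Σ_x P(x)·H(Y|X=x):
  X=0: P(X=0) = 2/7, P(Y|X=0) = (15/16, 1/16, 0) → H(Y|X=0) = 0.33729
  X=1: P(X=1) = 9/56, P(Y|X=1) = (1/9, 8/9, 0) → H(Y|X=1) = 0.50326
  X=2: P(X=2) = 19/56, P(Y|X=2) = (4/19, 1/19, 14/19) → H(Y|X=2) = 1.02146
  X=3: P(X=3) = 3/14, P(Y|X=3) = (1/2, 1/4, 1/4) → H(Y|X=3) = 1.50000
H(Y|X) = (2/7)·0.33729 + (9/56)·0.50326 + (19/56)·1.02146 + (3/14)·1.50000 = 0.8452 bits

H(X,Y) = -Σ_{x,y} P(x,y) log₂ P(x,y). Per-cell terms -P(x,y)·log₂P(x,y):
  X=0: 0.50905, 0.10370, 0.00000
  X=1: 0.10370, 0.40105, 0.00000
  X=2: 0.27195, 0.10370, 0.50000
  X=3: 0.34526, 0.22620, 0.22620
  (cells with P = 0 contribute 0)
Sum of the 12 terms: H(X,Y) = 2.7908 bits

Chain rule check:
  H(X) + H(Y|X) = 1.9456 + 0.8452 = 2.7908 bits
  H(X,Y) = 2.7908 bits
✓ Chain rule verified.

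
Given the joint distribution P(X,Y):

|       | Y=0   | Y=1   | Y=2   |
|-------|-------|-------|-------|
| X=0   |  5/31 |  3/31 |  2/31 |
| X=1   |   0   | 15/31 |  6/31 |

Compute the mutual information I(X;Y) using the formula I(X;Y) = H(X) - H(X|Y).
0.3204 bits

I(X;Y) = H(X) - H(X|Y)

Marginal of X (row sums):
  P(X=0) = 5/31 + 3/31 + 2/31 = 10/31
  P(X=1) = 0 + 15/31 + 6/31 = 21/31
H(X) = -[(10/31)·log₂(10/31) + (21/31)·log₂(21/31)]
  = 0.52654 + 0.38063 = 0.90717 bits

Marginal of Y (column sums):
  P(Y=0) = 5/31 + 0 = 5/31
  P(Y=1) = 3/31 + 15/31 = 18/31
  P(Y=2) = 2/31 + 6/31 = 8/31
H(X|Y) = Σ_y P(y)·H(X|Y=y):
  Y=0: P(Y=0) = 5/31, P(X|Y=0) = (1, 0) → H(X|Y=0) = 0.00000
  Y=1: P(Y=1) = 18/31, P(X|Y=1) = (1/6, 5/6) → H(X|Y=1) = 0.65002
  Y=2: P(Y=2) = 8/31, P(X|Y=2) = (1/4, 3/4) → H(X|Y=2) = 0.81128
H(X|Y) = (5/31)·0.00000 + (18/31)·0.65002 + (8/31)·0.81128 = 0.58679 bits

I(X;Y) = H(X) - H(X|Y) = 0.90717 - 0.58679 = 0.3204 bits

Cross-check via I(X;Y) = H(X) + H(Y) - H(X,Y): computing H(Y) from the column sums and H(X,Y) from the 6 cells in the same way gives H(Y) = 1.38425 bits and H(X,Y) = 1.97105 bits, so
I(X;Y) = 0.90717 + 1.38425 - 1.97105 = 0.3204 bits ✓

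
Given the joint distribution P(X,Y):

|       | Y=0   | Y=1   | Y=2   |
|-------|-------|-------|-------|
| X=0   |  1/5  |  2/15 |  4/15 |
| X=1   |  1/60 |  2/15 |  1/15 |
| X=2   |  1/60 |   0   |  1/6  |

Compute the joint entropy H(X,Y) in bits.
2.6362 bits

H(X,Y) = -Σ_{x,y} P(x,y) log₂ P(x,y). Per-cell terms -P(x,y)·log₂P(x,y):
  X=0: 0.4644, 0.3876, 0.5085
  X=1: 0.0984, 0.3876, 0.2605
  X=2: 0.0984, 0.0000, 0.4308
  (cells with P = 0 contribute 0)
Sum of the 9 terms: H(X,Y) = 2.6362 bits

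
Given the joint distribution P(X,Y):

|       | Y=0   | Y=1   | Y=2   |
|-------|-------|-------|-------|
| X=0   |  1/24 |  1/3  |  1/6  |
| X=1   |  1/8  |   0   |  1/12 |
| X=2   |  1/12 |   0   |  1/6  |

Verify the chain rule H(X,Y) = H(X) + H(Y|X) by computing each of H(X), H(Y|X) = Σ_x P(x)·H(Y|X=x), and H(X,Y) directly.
H(X) = 1.4506 bits, H(Y|X) = 1.1029 bits, H(X,Y) = 2.5535 bits

Marginal of X (row sums):
  P(X=0) = 1/24 + 1/3 + 1/6 = 13/24
  P(X=1) = 1/8 + 0 + 1/12 = 5/24
  P(X=2) = 1/12 + 0 + 1/6 = 1/4
H(X) = -[(13/24)·log₂(13/24) + (5/24)·log₂(5/24) + (1/4)·log₂(1/4)]
  = 0.47912 + 0.47147 + 0.50000 = 1.4506 bits

H(Y|X) = Σ_x P(x)·H(Y|X=x):
  X=0: P(X=0) = 13/24, P(Y|X=0) = (1/13, 8/13, 4/13) → H(Y|X=0) = 1.23890
  X=1: P(X=1) = 5/24, P(Y|X=1) = (3/5, 0, 2/5) → H(Y|X=1) = 0.97095
  X=2: P(X=2) = 1/4, P(Y|X=2) = (1/3, 0, 2/3) → H(Y|X=2) = 0.91830
H(Y|X) = (13/24)·1.23890 + (5/24)·0.97095 + (1/4)·0.91830 = 1.1029 bits

H(X,Y) = -Σ_{x,y} P(x,y) log₂ P(x,y). Per-cell terms -P(x,y)·log₂P(x,y):
  X=0: 0.19104, 0.52832, 0.43083
  X=1: 0.37500, 0.00000, 0.29875
  X=2: 0.29875, 0.00000, 0.43083
  (cells with P = 0 contribute 0)
Sum of the 9 terms: H(X,Y) = 2.5535 bits

Chain rule check:
  H(X) + H(Y|X) = 1.4506 + 1.1029 = 2.5535 bits
  H(X,Y) = 2.5535 bits
✓ Chain rule verified.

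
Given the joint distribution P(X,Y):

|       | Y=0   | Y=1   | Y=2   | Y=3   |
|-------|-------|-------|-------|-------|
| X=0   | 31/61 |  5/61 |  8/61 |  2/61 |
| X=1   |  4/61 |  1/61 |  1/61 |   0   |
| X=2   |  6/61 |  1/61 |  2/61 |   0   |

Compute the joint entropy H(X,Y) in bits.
2.3783 bits

H(X,Y) = -Σ_{x,y} P(x,y) log₂ P(x,y). Per-cell terms -P(x,y)·log₂P(x,y):
  X=0: 0.49627, 0.29580, 0.38436, 0.16166
  X=1: 0.25775, 0.09723, 0.09723, 0.00000
  X=2: 0.32909, 0.09723, 0.16166, 0.00000
  (cells with P = 0 contribute 0)
Sum of the 12 terms: H(X,Y) = 2.3783 bits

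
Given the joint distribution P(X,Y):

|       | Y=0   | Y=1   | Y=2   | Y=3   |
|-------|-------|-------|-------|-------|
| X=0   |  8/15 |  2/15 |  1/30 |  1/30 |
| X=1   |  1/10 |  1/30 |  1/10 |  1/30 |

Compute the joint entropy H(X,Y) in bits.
2.1899 bits

H(X,Y) = -Σ_{x,y} P(x,y) log₂ P(x,y). Per-cell terms -P(x,y)·log₂P(x,y):
  X=0: 0.48367, 0.38759, 0.16356, 0.16356
  X=1: 0.33219, 0.16356, 0.33219, 0.16356
Sum of the 8 terms: H(X,Y) = 2.1899 bits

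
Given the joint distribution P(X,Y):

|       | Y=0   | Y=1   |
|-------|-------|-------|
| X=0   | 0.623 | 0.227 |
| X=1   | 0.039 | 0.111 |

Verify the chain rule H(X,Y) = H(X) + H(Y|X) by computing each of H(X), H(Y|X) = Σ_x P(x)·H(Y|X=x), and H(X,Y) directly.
H(X) = 0.6098 bits, H(Y|X) = 0.8356 bits, H(X,Y) = 1.4455 bits

Marginal of X (row sums):
  P(X=0) = 0.623 + 0.227 = 0.850
  P(X=1) = 0.039 + 0.111 = 0.150
H(X) = -[0.850·log₂(0.850) + 0.150·log₂(0.150)]
  = 0.19930 + 0.41054 = 0.6098 bits

H(Y|X) = Σ_x P(x)·H(Y|X=x):
  X=0: P(X=0) = 0.850, P(Y|X=0) = (623/850, 227/850) → H(Y|X=0) = 0.83721
  X=1: P(X=1) = 0.150, P(Y|X=1) = (13/50, 37/50) → H(Y|X=1) = 0.82675
H(Y|X) = 0.850·0.83721 + 0.150·0.82675 = 0.8356 bits

H(X,Y) = -Σ_{x,y} P(x,y) log₂ P(x,y). Per-cell terms -P(x,y)·log₂P(x,y):
  X=0: 0.42532, 0.48561
  X=1: 0.18253, 0.35202
Sum of the 4 terms: H(X,Y) = 1.4455 bits

Chain rule check:
  H(X) + H(Y|X) = 0.6098 + 0.8356 = 1.4454 bits
  H(X,Y) = 1.4455 bits
✓ Chain rule verified (Δ = 0.0001 is 4-dp rounding noise: each of the three values was rounded independently).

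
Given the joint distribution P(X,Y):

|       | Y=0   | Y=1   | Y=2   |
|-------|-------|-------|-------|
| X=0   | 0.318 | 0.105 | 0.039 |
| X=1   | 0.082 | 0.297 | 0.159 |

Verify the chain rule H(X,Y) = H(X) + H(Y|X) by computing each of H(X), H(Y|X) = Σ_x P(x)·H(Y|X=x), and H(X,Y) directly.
H(X) = 0.9958 bits, H(Y|X) = 1.2916 bits, H(X,Y) = 2.2874 bits

Marginal of X (row sums):
  P(X=0) = 0.318 + 0.105 + 0.039 = 0.462
  P(X=1) = 0.082 + 0.297 + 0.159 = 0.538
H(X) = -[0.462·log₂(0.462) + 0.538·log₂(0.538)]
  = 0.51468 + 0.48115 = 0.9958 bits

H(Y|X) = Σ_x P(x)·H(Y|X=x):
  X=0: P(X=0) = 0.462, P(Y|X=0) = (53/77, 5/22, 13/154) → H(Y|X=0) = 1.15776
  X=1: P(X=1) = 0.538, P(Y|X=1) = (41/269, 297/538, 159/538) → H(Y|X=1) = 1.40655
H(Y|X) = 0.462·1.15776 + 0.538·1.40655 = 1.2916 bits

H(X,Y) = -Σ_{x,y} P(x,y) log₂ P(x,y). Per-cell terms -P(x,y)·log₂P(x,y):
  X=0: 0.52562, 0.34141, 0.18253
  X=1: 0.29588, 0.52019, 0.42181
Sum of the 6 terms: H(X,Y) = 2.2874 bits

Chain rule check:
  H(X) + H(Y|X) = 0.9958 + 1.2916 = 2.2874 bits
  H(X,Y) = 2.2874 bits
✓ Chain rule verified.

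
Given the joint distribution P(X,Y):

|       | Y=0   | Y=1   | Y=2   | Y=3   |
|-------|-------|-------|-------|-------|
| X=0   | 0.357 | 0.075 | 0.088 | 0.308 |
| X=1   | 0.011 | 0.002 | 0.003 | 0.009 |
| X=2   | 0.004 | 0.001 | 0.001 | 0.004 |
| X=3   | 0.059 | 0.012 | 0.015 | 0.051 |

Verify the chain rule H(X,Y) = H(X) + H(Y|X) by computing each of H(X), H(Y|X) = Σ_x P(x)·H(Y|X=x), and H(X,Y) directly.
H(X) = 0.8178 bits, H(Y|X) = 1.7116 bits, H(X,Y) = 2.5294 bits

Marginal of X (row sums):
  P(X=0) = 0.357 + 0.075 + 0.088 + 0.308 = 0.828
  P(X=1) = 0.011 + 0.002 + 0.003 + 0.009 = 0.025
  P(X=2) = 0.004 + 0.001 + 0.001 + 0.004 = 0.010
  P(X=3) = 0.059 + 0.012 + 0.015 + 0.051 = 0.137
H(X) = -[0.828·log₂(0.828) + 0.025·log₂(0.025) + 0.010·log₂(0.010) + 0.137·log₂(0.137)]
  = 0.22546 + 0.13305 + 0.06644 + 0.39288 = 0.8178 bits

H(Y|X) = Σ_x P(x)·H(Y|X=x):
  X=0: P(X=0) = 0.828, P(Y|X=0) = (119/276, 25/276, 22/207, 77/207) → H(Y|X=0) = 1.71155
  X=1: P(X=1) = 0.025, P(Y|X=1) = (11/25, 2/25, 3/25, 9/25) → H(Y|X=1) = 1.71034
  X=2: P(X=2) = 0.010, P(Y|X=2) = (2/5, 1/10, 1/10, 2/5) → H(Y|X=2) = 1.72193
  X=3: P(X=3) = 0.137, P(Y|X=3) = (59/137, 12/137, 15/137, 51/137) → H(Y|X=3) = 1.71123
H(Y|X) = 0.828·1.71155 + 0.025·1.71034 + 0.010·1.72193 + 0.137·1.71123 = 1.7116 bits

H(X,Y) = -Σ_{x,y} P(x,y) log₂ P(x,y). Per-cell terms -P(x,y)·log₂P(x,y):
  X=0: 0.53050, 0.28027, 0.30856, 0.52329
  X=1: 0.07157, 0.01793, 0.02514, 0.06116
  X=2: 0.03186, 0.00997, 0.00997, 0.03186
  X=3: 0.24091, 0.07657, 0.09088, 0.21896
Sum of the 16 terms: H(X,Y) = 2.5294 bits

Chain rule check:
  H(X) + H(Y|X) = 0.8178 + 1.7116 = 2.5294 bits
  H(X,Y) = 2.5294 bits
✓ Chain rule verified.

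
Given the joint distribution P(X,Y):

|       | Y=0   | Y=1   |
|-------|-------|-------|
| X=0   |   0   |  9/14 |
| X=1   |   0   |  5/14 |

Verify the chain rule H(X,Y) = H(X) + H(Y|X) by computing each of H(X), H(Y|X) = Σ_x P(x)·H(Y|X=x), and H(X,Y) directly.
H(X) = 0.9403 bits, H(Y|X) = 0.0000 bits, H(X,Y) = 0.9403 bits

Marginal of X (row sums):
  P(X=0) = 0 + 9/14 = 9/14
  P(X=1) = 0 + 5/14 = 5/14
H(X) = -[(9/14)·log₂(9/14) + (5/14)·log₂(5/14)]
  = 0.4098 + 0.5305 = 0.9403 bits

H(Y|X) = Σ_x P(x)·H(Y|X=x):
  X=0: P(X=0) = 9/14, P(Y|X=0) = (0, 1) → H(Y|X=0) = 0.0000
  X=1: P(X=1) = 5/14, P(Y|X=1) = (0, 1) → H(Y|X=1) = 0.0000
H(Y|X) = (9/14)·0.0000 + (5/14)·0.0000 = 0.0000 bits

H(X,Y) = -Σ_{x,y} P(x,y) log₂ P(x,y). Per-cell terms -P(x,y)·log₂P(x,y):
  X=0: 0.0000, 0.4098
  X=1: 0.0000, 0.5305
  (cells with P = 0 contribute 0)
Sum of the 4 terms: H(X,Y) = 0.9403 bits

Chain rule check:
  H(X) + H(Y|X) = 0.9403 + 0.0000 = 0.9403 bits
  H(X,Y) = 0.9403 bits
✓ Chain rule verified.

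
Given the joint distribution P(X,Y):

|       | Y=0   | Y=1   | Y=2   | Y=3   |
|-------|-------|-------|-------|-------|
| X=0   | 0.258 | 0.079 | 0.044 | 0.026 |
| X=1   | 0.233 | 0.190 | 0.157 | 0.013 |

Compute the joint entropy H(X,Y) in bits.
2.5745 bits

H(X,Y) = -Σ_{x,y} P(x,y) log₂ P(x,y). Per-cell terms -P(x,y)·log₂P(x,y):
  X=0: 0.5043, 0.2893, 0.1983, 0.1369
  X=1: 0.4897, 0.4552, 0.4194, 0.0814
Sum of the 8 terms: H(X,Y) = 2.5745 bits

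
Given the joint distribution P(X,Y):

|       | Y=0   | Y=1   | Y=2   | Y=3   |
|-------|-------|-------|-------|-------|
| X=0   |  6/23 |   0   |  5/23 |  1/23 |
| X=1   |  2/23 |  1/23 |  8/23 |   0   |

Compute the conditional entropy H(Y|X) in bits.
1.2154 bits

H(Y|X) = H(X,Y) - H(X)

H(X,Y) = -Σ_{x,y} P(x,y) log₂ P(x,y). Per-cell terms -P(x,y)·log₂P(x,y):
  X=0: 0.5057, 0.0000, 0.4786, 0.1967
  X=1: 0.3064, 0.1967, 0.5299, 0.0000
  (cells with P = 0 contribute 0)
Sum of the 8 terms: H(X,Y) = 2.2140 bits

Marginal of X (row sums):
  P(X=0) = 6/23 + 0 + 5/23 + 1/23 = 12/23
  P(X=1) = 2/23 + 1/23 + 8/23 + 0 = 11/23
H(X) = -[(12/23)·log₂(12/23) + (11/23)·log₂(11/23)]
  = 0.4897 + 0.5089 = 0.9986 bits

H(Y|X) = H(X,Y) - H(X) = 2.2140 - 0.9986 = 1.2154 bits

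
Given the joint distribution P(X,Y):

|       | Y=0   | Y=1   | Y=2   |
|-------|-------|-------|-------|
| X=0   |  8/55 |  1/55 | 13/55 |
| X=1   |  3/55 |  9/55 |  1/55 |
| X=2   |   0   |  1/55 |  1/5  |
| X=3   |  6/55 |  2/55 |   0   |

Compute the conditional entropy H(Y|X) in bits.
0.9505 bits

H(Y|X) = H(X,Y) - H(X)

H(X,Y) = -Σ_{x,y} P(x,y) log₂ P(x,y). Per-cell terms -P(x,y)·log₂P(x,y):
  X=0: 0.4045614, 0.1051156, 0.4918538
  X=1: 0.2288944, 0.4273257, 0.1051156
  X=2: 0.0000000, 0.1051156, 0.4643856
  X=3: 0.3486979, 0.1738676, 0.0000000
  (cells with P = 0 contribute 0)
Sum of the 12 terms: H(X,Y) = 2.854933 bits

Marginal of X (row sums):
  P(X=0) = 8/55 + 1/55 + 13/55 = 2/5
  P(X=1) = 3/55 + 9/55 + 1/55 = 13/55
  P(X=2) = 0 + 1/55 + 1/5 = 12/55
  P(X=3) = 6/55 + 2/55 + 0 = 8/55
H(X) = -[(2/5)·log₂(2/5) + (13/55)·log₂(13/55) + (12/55)·log₂(12/55) + (8/55)·log₂(8/55)]
  = 0.5287712 + 0.4918538 + 0.4792139 + 0.4045614 = 1.904400 bits

H(Y|X) = H(X,Y) - H(X) = 2.854933 - 1.904400 = 0.9505 bits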